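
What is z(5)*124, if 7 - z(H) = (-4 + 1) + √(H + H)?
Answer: 1240 - 124*√10 ≈ 847.88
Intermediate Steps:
z(H) = 10 - √2*√H (z(H) = 7 - ((-4 + 1) + √(H + H)) = 7 - (-3 + √(2*H)) = 7 - (-3 + √2*√H) = 7 + (3 - √2*√H) = 10 - √2*√H)
z(5)*124 = (10 - √2*√5)*124 = (10 - √10)*124 = 1240 - 124*√10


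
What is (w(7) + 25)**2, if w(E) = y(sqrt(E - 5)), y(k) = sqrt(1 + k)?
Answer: (25 + sqrt(1 + sqrt(2)))**2 ≈ 705.10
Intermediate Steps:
w(E) = sqrt(1 + sqrt(-5 + E)) (w(E) = sqrt(1 + sqrt(E - 5)) = sqrt(1 + sqrt(-5 + E)))
(w(7) + 25)**2 = (sqrt(1 + sqrt(-5 + 7)) + 25)**2 = (sqrt(1 + sqrt(2)) + 25)**2 = (25 + sqrt(1 + sqrt(2)))**2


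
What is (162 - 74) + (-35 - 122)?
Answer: -69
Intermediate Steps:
(162 - 74) + (-35 - 122) = 88 - 157 = -69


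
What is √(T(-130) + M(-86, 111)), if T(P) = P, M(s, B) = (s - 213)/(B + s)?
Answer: 13*I*√21/5 ≈ 11.915*I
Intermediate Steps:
M(s, B) = (-213 + s)/(B + s)
√(T(-130) + M(-86, 111)) = √(-130 + (-213 - 86)/(111 - 86)) = √(-130 - 299/25) = √(-3549/25) = 13*I*√21/5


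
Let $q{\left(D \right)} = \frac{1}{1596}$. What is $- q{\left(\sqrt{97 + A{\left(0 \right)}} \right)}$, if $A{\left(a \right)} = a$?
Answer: $- \frac{1}{1596} \approx -0.00062657$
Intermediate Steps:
$q{\left(D \right)} = \frac{1}{1596}$
$- q{\left(\sqrt{97 + A{\left(0 \right)}} \right)} = \left(-1\right) \frac{1}{1596} = - \frac{1}{1596}$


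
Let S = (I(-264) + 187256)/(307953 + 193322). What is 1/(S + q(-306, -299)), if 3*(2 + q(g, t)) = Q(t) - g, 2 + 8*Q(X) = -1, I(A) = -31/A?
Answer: 6616830/663327677 ≈ 0.0099752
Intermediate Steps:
Q(X) = -3/8 (Q(X) = -1/4 + (1/8)*(-1) = -1/4 - 1/8 = -3/8)
q(g, t) = -17/8 - g/3 (q(g, t) = -2 + (-3/8 - g)/3 = -2 + (-1/8 - g/3) = -17/8 - g/3)
S = 9887123/26467320 (S = (-31/(-264) + 187256)/(307953 + 193322) = (-31*(-1/264) + 187256)/501275 = (31/264 + 187256)*(1/501275) = (49435615/264)*(1/501275) = 9887123/26467320 ≈ 0.37356)
1/(S + q(-306, -299)) = 1/(9887123/26467320 + (-17/8 - 1/3*(-306))) = 1/(9887123/26467320 + (-17/8 + 102)) = 1/(9887123/26467320 + 799/8) = 1/(663327677/6616830) = 6616830/663327677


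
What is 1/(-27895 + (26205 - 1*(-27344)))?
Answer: 1/25654 ≈ 3.8980e-5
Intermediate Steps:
1/(-27895 + (26205 - 1*(-27344))) = 1/(-27895 + (26205 + 27344)) = 1/(-27895 + 53549) = 1/25654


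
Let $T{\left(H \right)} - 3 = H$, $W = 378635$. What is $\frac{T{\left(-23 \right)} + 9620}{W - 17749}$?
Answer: $\frac{4800}{180443} \approx 0.026601$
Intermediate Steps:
$T{\left(H \right)} = 3 + H$
$\frac{T{\left(-23 \right)} + 9620}{W - 17749} = \frac{\left(3 - 23\right) + 9620}{378635 - 17749} = \frac{-20 + 9620}{360886} = 9600 \cdot \frac{1}{360886} = \frac{4800}{180443}$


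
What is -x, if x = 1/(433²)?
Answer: -1/187489 ≈ -5.3336e-6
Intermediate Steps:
x = 1/187489 ≈ 5.3336e-6
-x = -1*1/187489 = -1/187489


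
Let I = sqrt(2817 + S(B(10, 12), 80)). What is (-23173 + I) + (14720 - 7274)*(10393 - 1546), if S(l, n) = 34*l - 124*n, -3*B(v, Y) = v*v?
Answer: 65851589 + I*sqrt(74127)/3 ≈ 6.5852e+7 + 90.754*I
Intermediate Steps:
B(v, Y) = -v**2/3 (B(v, Y) = -v*v/3 = -v**2/3)
S(l, n) = -124*n + 34*l
I = I*sqrt(74127)/3 (I = sqrt(2817 + (-124*80 + 34*(-1/3*10**2))) = sqrt(2817 + (-9920 + 34*(-1/3*100))) = sqrt(2817 + (-9920 + 34*(-100/3))) = sqrt(2817 + (-9920 - 3400/3)) = sqrt(2817 - 33160/3) = sqrt(-24709/3) = I*sqrt(74127)/3 ≈ 90.754*I)
(-23173 + I) + (14720 - 7274)*(10393 - 1546) = (-23173 + I*sqrt(74127)/3) + (14720 - 7274)*(10393 - 1546) = (-23173 + I*sqrt(74127)/3) + 7446*8847 = (-23173 + I*sqrt(74127)/3) + 65874762 = 65851589 + I*sqrt(74127)/3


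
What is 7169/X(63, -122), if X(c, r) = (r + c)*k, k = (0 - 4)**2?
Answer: -7169/944 ≈ -7.5943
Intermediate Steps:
k = 16 (k = (-4)**2 = 16)
X(c, r) = 16*c + 16*r (X(c, r) = (r + c)*16 = (c + r)*16 = 16*c + 16*r)
7169/X(63, -122) = 7169/(16*63 + 16*(-122)) = 7169/(1008 - 1952) = 7169/(-944) = 7169*(-1/944) = -7169/944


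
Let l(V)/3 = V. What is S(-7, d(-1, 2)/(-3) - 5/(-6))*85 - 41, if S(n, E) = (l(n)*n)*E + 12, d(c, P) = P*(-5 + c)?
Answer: 122743/2 ≈ 61372.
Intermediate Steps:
l(V) = 3*V
S(n, E) = 12 + 3*E*n**2 (S(n, E) = ((3*n)*n)*E + 12 = (3*n**2)*E + 12 = 3*E*n**2 + 12 = 12 + 3*E*n**2)
S(-7, d(-1, 2)/(-3) - 5/(-6))*85 - 41 = (12 + 3*((2*(-5 - 1))/(-3) - 5/(-6))*(-7)**2)*85 - 41 = (12 + 3*((2*(-6))*(-1/3) - 5*(-1/6))*49)*85 - 41 = (12 + 3*(-12*(-1/3) + 5/6)*49)*85 - 41 = (12 + 3*(4 + 5/6)*49)*85 - 41 = (12 + 3*(29/6)*49)*85 - 41 = (12 + 1421/2)*85 - 41 = (1445/2)*85 - 41 = 122825/2 - 41 = 122743/2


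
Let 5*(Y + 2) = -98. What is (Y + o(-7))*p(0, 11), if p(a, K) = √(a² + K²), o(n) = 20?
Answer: -88/5 ≈ -17.600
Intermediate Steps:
p(a, K) = √(K² + a²)
Y = -108/5 (Y = -2 + (⅕)*(-98) = -2 - 98/5 = -108/5 ≈ -21.600)
(Y + o(-7))*p(0, 11) = (-108/5 + 20)*√(11² + 0²) = -8*√(121 + 0)/5 = -8*√121/5 = -8/5*11 = -88/5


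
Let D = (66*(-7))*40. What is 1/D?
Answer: -1/18480 ≈ -5.4113e-5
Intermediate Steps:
D = -18480 (D = -462*40 = -18480)
1/D = 1/(-18480) = -1/18480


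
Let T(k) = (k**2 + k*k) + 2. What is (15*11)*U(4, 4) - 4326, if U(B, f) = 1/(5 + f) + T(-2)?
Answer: -7973/3 ≈ -2657.7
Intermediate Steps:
T(k) = 2 + 2*k**2 (T(k) = (k**2 + k**2) + 2 = 2*k**2 + 2 = 2 + 2*k**2)
U(B, f) = 10 + 1/(5 + f) (U(B, f) = 1/(5 + f) + (2 + 2*(-2)**2) = 1/(5 + f) + (2 + 2*4) = 1/(5 + f) + (2 + 8) = 1/(5 + f) + 10 = 10 + 1/(5 + f))
(15*11)*U(4, 4) - 4326 = (15*11)*((51 + 10*4)/(5 + 4)) - 4326 = 165*((51 + 40)/9) - 4326 = 165*((1/9)*91) - 4326 = 165*(91/9) - 4326 = 5005/3 - 4326 = -7973/3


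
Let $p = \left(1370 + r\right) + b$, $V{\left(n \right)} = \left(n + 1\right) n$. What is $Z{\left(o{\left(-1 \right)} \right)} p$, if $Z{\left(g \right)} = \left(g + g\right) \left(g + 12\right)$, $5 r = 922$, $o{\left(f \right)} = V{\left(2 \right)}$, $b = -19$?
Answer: $\frac{1658232}{5} \approx 3.3165 \cdot 10^{5}$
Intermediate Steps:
$V{\left(n \right)} = n \left(1 + n\right)$ ($V{\left(n \right)} = \left(1 + n\right) n = n \left(1 + n\right)$)
$o{\left(f \right)} = 6$ ($o{\left(f \right)} = 2 \left(1 + 2\right) = 2 \cdot 3 = 6$)
$r = \frac{922}{5}$ ($r = \frac{1}{5} \cdot 922 = \frac{922}{5} \approx 184.4$)
$p = \frac{7677}{5}$ ($p = \left(1370 + \frac{922}{5}\right) - 19 = \frac{7772}{5} - 19 = \frac{7677}{5} \approx 1535.4$)
$Z{\left(g \right)} = 2 g \left(12 + g\right)$
$Z{\left(o{\left(-1 \right)} \right)} p = 2 \cdot 6 \left(12 + 6\right) \frac{7677}{5} = 2 \cdot 6 \cdot 18 \cdot \frac{7677}{5} = 216 \cdot \frac{7677}{5} = \frac{1658232}{5}$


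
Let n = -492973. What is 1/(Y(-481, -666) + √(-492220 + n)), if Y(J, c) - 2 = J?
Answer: -479/1214634 - I*√985193/1214634 ≈ -0.00039436 - 0.00081718*I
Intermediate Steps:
Y(J, c) = 2 + J
1/(Y(-481, -666) + √(-492220 + n)) = 1/((2 - 481) + √(-492220 - 492973)) = 1/(-479 + √(-985193)) = 1/(-479 + I*√985193)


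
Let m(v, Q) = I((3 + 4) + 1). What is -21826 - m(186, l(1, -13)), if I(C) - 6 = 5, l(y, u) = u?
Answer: -21837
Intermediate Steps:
I(C) = 11 (I(C) = 6 + 5 = 11)
m(v, Q) = 11
-21826 - m(186, l(1, -13)) = -21826 - 1*11 = -21826 - 11 = -21837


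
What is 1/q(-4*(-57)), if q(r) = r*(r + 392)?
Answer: 1/141360 ≈ 7.0741e-6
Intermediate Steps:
q(r) = r*(392 + r)
1/q(-4*(-57)) = 1/((-4*(-57))*(392 - 4*(-57))) = 1/(228*(392 + 228)) = 1/(228*620) = 1/141360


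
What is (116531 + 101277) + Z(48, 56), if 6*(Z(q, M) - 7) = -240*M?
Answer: 215575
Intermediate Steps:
Z(q, M) = 7 - 40*M (Z(q, M) = 7 + (-240*M)/6 = 7 - 40*M)
(116531 + 101277) + Z(48, 56) = (116531 + 101277) + (7 - 40*56) = 217808 + (7 - 2240) = 217808 - 2233 = 215575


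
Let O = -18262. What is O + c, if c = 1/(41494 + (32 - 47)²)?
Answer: -761872377/41719 ≈ -18262.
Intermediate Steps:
c = 1/41719 (c = 1/(41494 + (-15)²) = 1/(41494 + 225) = 1/41719 ≈ 2.3970e-5)
O + c = -18262 + 1/41719 = -761872377/41719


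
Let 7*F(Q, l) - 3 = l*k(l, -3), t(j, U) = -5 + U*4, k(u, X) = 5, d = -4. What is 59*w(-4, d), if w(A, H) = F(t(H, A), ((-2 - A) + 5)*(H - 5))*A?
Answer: 73632/7 ≈ 10519.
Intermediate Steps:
t(j, U) = -5 + 4*U
F(Q, l) = 3/7 + 5*l/7 (F(Q, l) = 3/7 + (l*5)/7 = 3/7 + (5*l)/7 = 3/7 + 5*l/7)
w(A, H) = A*(3/7 + 5*(-5 + H)*(3 - A)/7) (w(A, H) = (3/7 + 5*(((-2 - A) + 5)*(H - 5))/7)*A = (3/7 + 5*((3 - A)*(-5 + H))/7)*A = (3/7 + 5*((-5 + H)*(3 - A))/7)*A = (3/7 + 5*(-5 + H)*(3 - A)/7)*A = A*(3/7 + 5*(-5 + H)*(3 - A)/7))
59*w(-4, d) = 59*((⅐)*(-4)*(-72 + 15*(-4) + 25*(-4) - 5*(-4)*(-4))) = 59*((⅐)*(-4)*(-72 - 60 - 100 - 80)) = 59*((⅐)*(-4)*(-312)) = 59*(1248/7) = 73632/7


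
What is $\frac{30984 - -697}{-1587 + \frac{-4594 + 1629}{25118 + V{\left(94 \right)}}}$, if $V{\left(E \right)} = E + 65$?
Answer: $- \frac{800800637}{40117564} \approx -19.961$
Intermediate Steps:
$V{\left(E \right)} = 65 + E$
$\frac{30984 - -697}{-1587 + \frac{-4594 + 1629}{25118 + V{\left(94 \right)}}} = \frac{30984 - -697}{-1587 + \frac{-4594 + 1629}{25118 + \left(65 + 94\right)}} = \frac{30984 + \left(748 - 51\right)}{-1587 - \frac{2965}{25118 + 159}} = \frac{30984 + 697}{-1587 - \frac{2965}{25277}} = \frac{31681}{-1587 - \frac{2965}{25277}} = \frac{31681}{- \frac{40117564}{25277}} = 31681 \left(- \frac{25277}{40117564}\right) = - \frac{800800637}{40117564}$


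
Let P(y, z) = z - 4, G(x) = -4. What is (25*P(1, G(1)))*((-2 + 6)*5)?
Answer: -4000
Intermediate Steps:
P(y, z) = -4 + z
(25*P(1, G(1)))*((-2 + 6)*5) = (25*(-4 - 4))*((-2 + 6)*5) = (25*(-8))*(4*5) = -200*20 = -4000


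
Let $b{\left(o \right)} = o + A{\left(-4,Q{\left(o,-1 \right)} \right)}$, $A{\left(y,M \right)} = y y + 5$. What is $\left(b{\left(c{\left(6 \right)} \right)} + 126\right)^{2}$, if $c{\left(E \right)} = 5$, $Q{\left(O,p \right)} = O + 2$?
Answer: $23104$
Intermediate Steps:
$Q{\left(O,p \right)} = 2 + O$
$A{\left(y,M \right)} = 5 + y^{2}$ ($A{\left(y,M \right)} = y^{2} + 5 = 5 + y^{2}$)
$b{\left(o \right)} = 21 + o$ ($b{\left(o \right)} = o + \left(5 + \left(-4\right)^{2}\right) = o + \left(5 + 16\right) = o + 21 = 21 + o$)
$\left(b{\left(c{\left(6 \right)} \right)} + 126\right)^{2} = \left(\left(21 + 5\right) + 126\right)^{2} = \left(26 + 126\right)^{2} = 152^{2} = 23104$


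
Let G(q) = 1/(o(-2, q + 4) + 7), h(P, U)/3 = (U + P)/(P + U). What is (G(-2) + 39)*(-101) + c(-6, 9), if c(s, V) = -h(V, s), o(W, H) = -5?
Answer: -7985/2 ≈ -3992.5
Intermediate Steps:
h(P, U) = 3 (h(P, U) = 3*((U + P)/(P + U)) = 3*((P + U)/(P + U)) = 3*1 = 3)
G(q) = ½ (G(q) = 1/(-5 + 7) = 1/2 = ½)
c(s, V) = -3 (c(s, V) = -1*3 = -3)
(G(-2) + 39)*(-101) + c(-6, 9) = (½ + 39)*(-101) - 3 = (79/2)*(-101) - 3 = -7979/2 - 3 = -7985/2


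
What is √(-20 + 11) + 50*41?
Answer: 2050 + 3*I ≈ 2050.0 + 3.0*I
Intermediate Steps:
√(-20 + 11) + 50*41 = √(-9) + 2050 = 3*I + 2050 = 2050 + 3*I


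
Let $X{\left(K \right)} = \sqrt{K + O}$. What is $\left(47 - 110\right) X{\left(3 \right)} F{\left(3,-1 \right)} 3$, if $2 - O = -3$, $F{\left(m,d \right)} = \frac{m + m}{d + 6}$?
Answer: $- \frac{2268 \sqrt{2}}{5} \approx -641.49$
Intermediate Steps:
$F{\left(m,d \right)} = \frac{2 m}{6 + d}$
$O = 5$ ($O = 2 - -3 = 2 + 3 = 5$)
$X{\left(K \right)} = \sqrt{5 + K}$ ($X{\left(K \right)} = \sqrt{K + 5} = \sqrt{5 + K}$)
$\left(47 - 110\right) X{\left(3 \right)} F{\left(3,-1 \right)} 3 = \left(47 - 110\right) \sqrt{5 + 3} \cdot 2 \cdot 3 \frac{1}{6 - 1} \cdot 3 = - 63 \sqrt{8} \cdot 2 \cdot 3 \cdot \frac{1}{5} \cdot 3 = - 63 \cdot 2 \sqrt{2} \cdot 2 \cdot 3 \cdot \frac{1}{5} \cdot 3 = - 63 \cdot 2 \sqrt{2} \cdot \frac{6}{5} \cdot 3 = - 63 \cdot 2 \sqrt{2} \cdot \frac{18}{5} = - 63 \frac{36 \sqrt{2}}{5} = - \frac{2268 \sqrt{2}}{5}$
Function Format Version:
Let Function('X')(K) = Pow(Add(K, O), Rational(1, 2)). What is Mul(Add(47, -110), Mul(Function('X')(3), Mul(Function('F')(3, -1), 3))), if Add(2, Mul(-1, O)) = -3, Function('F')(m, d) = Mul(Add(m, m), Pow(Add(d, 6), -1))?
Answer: Mul(Rational(-2268, 5), Pow(2, Rational(1, 2))) ≈ -641.49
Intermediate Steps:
Function('F')(m, d) = Mul(2, m, Pow(Add(6, d), -1)) (Function('F')(m, d) = Mul(Mul(2, m), Pow(Add(6, d), -1)) = Mul(2, m, Pow(Add(6, d), -1)))
O = 5 (O = Add(2, Mul(-1, -3)) = Add(2, 3) = 5)
Function('X')(K) = Pow(Add(5, K), Rational(1, 2)) (Function('X')(K) = Pow(Add(K, 5), Rational(1, 2)) = Pow(Add(5, K), Rational(1, 2)))
Mul(Add(47, -110), Mul(Function('X')(3), Mul(Function('F')(3, -1), 3))) = Mul(Add(47, -110), Mul(Pow(Add(5, 3), Rational(1, 2)), Mul(Mul(2, 3, Pow(Add(6, -1), -1)), 3))) = Mul(-63, Mul(Pow(8, Rational(1, 2)), Mul(Mul(2, 3, Pow(5, -1)), 3))) = Mul(-63, Mul(Mul(2, Pow(2, Rational(1, 2))), Mul(Mul(2, 3, Rational(1, 5)), 3))) = Mul(-63, Mul(Mul(2, Pow(2, Rational(1, 2))), Mul(Rational(6, 5), 3))) = Mul(-63, Mul(Mul(2, Pow(2, Rational(1, 2))), Rational(18, 5))) = Mul(-63, Mul(Rational(36, 5), Pow(2, Rational(1, 2)))) = Mul(Rational(-2268, 5), Pow(2, Rational(1, 2)))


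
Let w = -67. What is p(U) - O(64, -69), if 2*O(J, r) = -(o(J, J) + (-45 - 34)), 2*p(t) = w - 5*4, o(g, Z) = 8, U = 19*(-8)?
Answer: -79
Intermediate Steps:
U = -152
p(t) = -87/2 (p(t) = (-67 - 5*4)/2 = (-67 - 20)/2 = (1/2)*(-87) = -87/2)
O(J, r) = 71/2 (O(J, r) = (-(8 + (-45 - 34)))/2 = (-(8 - 79))/2 = (-1*(-71))/2 = (1/2)*71 = 71/2)
p(U) - O(64, -69) = -87/2 - 1*71/2 = -87/2 - 71/2 = -79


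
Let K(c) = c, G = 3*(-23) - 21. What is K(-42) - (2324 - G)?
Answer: -2456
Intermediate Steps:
G = -90 (G = -69 - 21 = -90)
K(-42) - (2324 - G) = -42 - (2324 - 1*(-90)) = -42 - (2324 + 90) = -42 - 1*2414 = -42 - 2414 = -2456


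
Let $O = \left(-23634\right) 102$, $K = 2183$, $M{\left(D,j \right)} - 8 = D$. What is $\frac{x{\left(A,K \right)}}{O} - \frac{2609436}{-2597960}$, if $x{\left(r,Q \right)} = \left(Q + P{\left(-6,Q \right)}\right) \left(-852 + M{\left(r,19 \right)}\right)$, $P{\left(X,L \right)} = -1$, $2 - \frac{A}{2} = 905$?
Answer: $\frac{1332041748203}{391426189830} \approx 3.403$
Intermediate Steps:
$A = -1806$ ($A = 4 - 1810 = -1806$)
$M{\left(D,j \right)} = 8 + D$
$O = -2410668$
$x{\left(r,Q \right)} = \left(-1 + Q\right) \left(-844 + r\right)$ ($x{\left(r,Q \right)} = \left(Q - 1\right) \left(-852 + \left(8 + r\right)\right) = \left(-1 + Q\right) \left(-844 + r\right)$)
$\frac{x{\left(A,K \right)}}{O} - \frac{2609436}{-2597960} = \frac{844 - -1806 - 1842452 + 2183 \left(-1806\right)}{-2410668} - \frac{2609436}{-2597960} = \left(844 + 1806 - 1842452 - 3942498\right) \left(- \frac{1}{2410668}\right) - - \frac{652359}{649490} = \left(-5782300\right) \left(- \frac{1}{2410668}\right) + \frac{652359}{649490} = \frac{1445575}{602667} + \frac{652359}{649490} = \frac{1332041748203}{391426189830}$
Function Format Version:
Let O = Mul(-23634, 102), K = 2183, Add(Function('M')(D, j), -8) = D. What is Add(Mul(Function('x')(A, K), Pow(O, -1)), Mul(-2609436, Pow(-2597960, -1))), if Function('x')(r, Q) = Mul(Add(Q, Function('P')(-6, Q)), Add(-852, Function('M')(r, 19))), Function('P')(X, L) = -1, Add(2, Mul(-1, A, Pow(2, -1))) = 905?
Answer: Rational(1332041748203, 391426189830) ≈ 3.4030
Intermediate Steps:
A = -1806 (A = Add(4, Mul(-2, 905)) = Add(4, -1810) = -1806)
Function('M')(D, j) = Add(8, D)
O = -2410668
Function('x')(r, Q) = Mul(Add(-1, Q), Add(-844, r)) (Function('x')(r, Q) = Mul(Add(Q, -1), Add(-852, Add(8, r))) = Mul(Add(-1, Q), Add(-844, r)))
Add(Mul(Function('x')(A, K), Pow(O, -1)), Mul(-2609436, Pow(-2597960, -1))) = Add(Mul(Add(844, Mul(-1, -1806), Mul(-844, 2183), Mul(2183, -1806)), Pow(-2410668, -1)), Mul(-2609436, Pow(-2597960, -1))) = Add(Mul(Add(844, 1806, -1842452, -3942498), Rational(-1, 2410668)), Mul(-2609436, Rational(-1, 2597960))) = Add(Mul(-5782300, Rational(-1, 2410668)), Rational(652359, 649490)) = Add(Rational(1445575, 602667), Rational(652359, 649490)) = Rational(1332041748203, 391426189830)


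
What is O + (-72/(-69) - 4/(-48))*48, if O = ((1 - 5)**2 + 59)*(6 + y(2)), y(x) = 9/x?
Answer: 38713/46 ≈ 841.59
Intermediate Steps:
O = 1575/2 (O = ((1 - 5)**2 + 59)*(6 + 9/2) = ((-4)**2 + 59)*(6 + 9*(1/2)) = (16 + 59)*(6 + 9/2) = 75*(21/2) = 1575/2 ≈ 787.50)
O + (-72/(-69) - 4/(-48))*48 = 1575/2 + (-72/(-69) - 4/(-48))*48 = 1575/2 + (-72*(-1/69) - 4*(-1/48))*48 = 1575/2 + (24/23 + 1/12)*48 = 1575/2 + (311/276)*48 = 1575/2 + 1244/23 = 38713/46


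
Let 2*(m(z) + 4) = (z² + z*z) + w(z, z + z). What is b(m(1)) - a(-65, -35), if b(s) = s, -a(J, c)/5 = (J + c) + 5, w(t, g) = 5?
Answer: -951/2 ≈ -475.50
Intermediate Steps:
a(J, c) = -25 - 5*J - 5*c (a(J, c) = -5*((J + c) + 5) = -5*(5 + J + c) = -25 - 5*J - 5*c)
m(z) = -3/2 + z² (m(z) = -4 + ((z² + z*z) + 5)/2 = -4 + ((z² + z²) + 5)/2 = -4 + (2*z² + 5)/2 = -4 + (5 + 2*z²)/2 = -4 + (5/2 + z²) = -3/2 + z²)
b(m(1)) - a(-65, -35) = (-3/2 + 1²) - (-25 - 5*(-65) - 5*(-35)) = (-3/2 + 1) - (-25 + 325 + 175) = -½ - 1*475 = -½ - 475 = -951/2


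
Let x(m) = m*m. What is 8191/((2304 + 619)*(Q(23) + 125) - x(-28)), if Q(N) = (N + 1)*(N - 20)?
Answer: 8191/575047 ≈ 0.014244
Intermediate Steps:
x(m) = m²
Q(N) = (1 + N)*(-20 + N)
8191/((2304 + 619)*(Q(23) + 125) - x(-28)) = 8191/((2304 + 619)*((-20 + 23² - 19*23) + 125) - 1*(-28)²) = 8191/(2923*((-20 + 529 - 437) + 125) - 1*784) = 8191/(2923*(72 + 125) - 784) = 8191/(2923*197 - 784) = 8191/(575831 - 784) = 8191/575047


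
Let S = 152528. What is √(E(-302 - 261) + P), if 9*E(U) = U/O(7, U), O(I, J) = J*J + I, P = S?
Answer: √8620349284113479/237732 ≈ 390.55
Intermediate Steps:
P = 152528
O(I, J) = I + J² (O(I, J) = J² + I = I + J²)
E(U) = U/(9*(7 + U²)) (E(U) = (U/(7 + U²))/9 = U/(9*(7 + U²)))
√(E(-302 - 261) + P) = √((-302 - 261)/(9*(7 + (-302 - 261)²)) + 152528) = √((⅑)*(-563)/(7 + (-563)²) + 152528) = √((⅑)*(-563)/(7 + 316969) + 152528) = √((⅑)*(-563)/316976 + 152528) = √((⅑)*(-563)*(1/316976) + 152528) = √(-563/2852784 + 152528) = √(435129437389/2852784) = √8620349284113479/237732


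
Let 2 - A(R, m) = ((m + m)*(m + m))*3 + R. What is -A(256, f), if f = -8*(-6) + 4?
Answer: 32702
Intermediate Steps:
f = 52 (f = 48 + 4 = 52)
A(R, m) = 2 - R - 12*m² (A(R, m) = 2 - (((m + m)*(m + m))*3 + R) = 2 - (((2*m)*(2*m))*3 + R) = 2 - ((4*m²)*3 + R) = 2 - (12*m² + R) = 2 - (R + 12*m²) = 2 + (-R - 12*m²) = 2 - R - 12*m²)
-A(256, f) = -(2 - 1*256 - 12*52²) = -(2 - 256 - 12*2704) = -(2 - 256 - 32448) = -1*(-32702) = 32702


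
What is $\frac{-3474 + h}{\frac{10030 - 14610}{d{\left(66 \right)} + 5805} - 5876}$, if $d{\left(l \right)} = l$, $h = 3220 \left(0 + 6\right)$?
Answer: $- \frac{46515933}{17251288} \approx -2.6964$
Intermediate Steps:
$h = 19320$ ($h = 3220 \cdot 6 = 19320$)
$\frac{-3474 + h}{\frac{10030 - 14610}{d{\left(66 \right)} + 5805} - 5876} = \frac{-3474 + 19320}{\frac{10030 - 14610}{66 + 5805} - 5876} = \frac{15846}{- \frac{4580}{5871} - 5876} = \frac{15846}{- \frac{34502576}{5871}} = 15846 \left(- \frac{5871}{34502576}\right) = - \frac{46515933}{17251288}$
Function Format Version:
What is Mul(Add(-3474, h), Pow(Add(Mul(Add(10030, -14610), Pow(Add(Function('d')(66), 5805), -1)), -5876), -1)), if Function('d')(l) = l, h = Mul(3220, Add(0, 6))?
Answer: Rational(-46515933, 17251288) ≈ -2.6964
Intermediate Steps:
h = 19320 (h = Mul(3220, 6) = 19320)
Mul(Add(-3474, h), Pow(Add(Mul(Add(10030, -14610), Pow(Add(Function('d')(66), 5805), -1)), -5876), -1)) = Mul(Add(-3474, 19320), Pow(Add(Mul(Add(10030, -14610), Pow(Add(66, 5805), -1)), -5876), -1)) = Mul(15846, Pow(Add(Mul(-4580, Pow(5871, -1)), -5876), -1)) = Mul(15846, Pow(Add(Mul(-4580, Rational(1, 5871)), -5876), -1)) = Mul(15846, Pow(Add(Rational(-4580, 5871), -5876), -1)) = Mul(15846, Pow(Rational(-34502576, 5871), -1)) = Mul(15846, Rational(-5871, 34502576)) = Rational(-46515933, 17251288)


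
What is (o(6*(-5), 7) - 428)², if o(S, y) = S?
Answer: 209764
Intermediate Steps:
(o(6*(-5), 7) - 428)² = (6*(-5) - 428)² = (-30 - 428)² = (-458)² = 209764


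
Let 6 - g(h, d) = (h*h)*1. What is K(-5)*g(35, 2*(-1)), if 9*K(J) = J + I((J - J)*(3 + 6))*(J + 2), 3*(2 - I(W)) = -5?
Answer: 19504/9 ≈ 2167.1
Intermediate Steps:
I(W) = 11/3 (I(W) = 2 - ⅓*(-5) = 2 + 5/3 = 11/3)
K(J) = 22/27 + 14*J/27 (K(J) = (J + 11*(J + 2)/3)/9 = (J + 11*(2 + J)/3)/9 = (J + (22/3 + 11*J/3))/9 = (22/3 + 14*J/3)/9 = 22/27 + 14*J/27)
g(h, d) = 6 - h² (g(h, d) = 6 - h*h = 6 - h²)
K(-5)*g(35, 2*(-1)) = (22/27 + (14/27)*(-5))*(6 - 1*35²) = (22/27 - 70/27)*(6 - 1*1225) = -16*(6 - 1225)/9 = -16/9*(-1219) = 19504/9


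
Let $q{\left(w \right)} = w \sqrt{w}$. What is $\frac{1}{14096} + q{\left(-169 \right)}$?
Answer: $\frac{1}{14096} - 2197 i \approx 7.0942 \cdot 10^{-5} - 2197.0 i$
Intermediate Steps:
$q{\left(w \right)} = w^{\frac{3}{2}}$
$\frac{1}{14096} + q{\left(-169 \right)} = \frac{1}{14096} + \left(-169\right)^{\frac{3}{2}} = \frac{1}{14096} - 2197 i$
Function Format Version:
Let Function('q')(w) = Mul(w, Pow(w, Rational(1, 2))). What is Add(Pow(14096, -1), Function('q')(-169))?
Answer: Add(Rational(1, 14096), Mul(-2197, I)) ≈ Add(7.0942e-5, Mul(-2197.0, I))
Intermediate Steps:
Function('q')(w) = Pow(w, Rational(3, 2))
Add(Pow(14096, -1), Function('q')(-169)) = Add(Pow(14096, -1), Pow(-169, Rational(3, 2))) = Add(Rational(1, 14096), Mul(-2197, I))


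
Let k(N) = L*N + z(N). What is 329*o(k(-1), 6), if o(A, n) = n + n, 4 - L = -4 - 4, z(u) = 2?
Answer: 3948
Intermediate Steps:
L = 12 (L = 4 - (-4 - 4) = 4 - 1*(-8) = 4 + 8 = 12)
k(N) = 2 + 12*N (k(N) = 12*N + 2 = 2 + 12*N)
o(A, n) = 2*n
329*o(k(-1), 6) = 329*(2*6) = 329*12 = 3948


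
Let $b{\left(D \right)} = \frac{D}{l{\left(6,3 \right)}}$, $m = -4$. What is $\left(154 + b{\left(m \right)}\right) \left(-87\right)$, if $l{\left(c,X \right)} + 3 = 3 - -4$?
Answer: $-13311$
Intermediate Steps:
$l{\left(c,X \right)} = 4$ ($l{\left(c,X \right)} = -3 + \left(3 - -4\right) = -3 + \left(3 + 4\right) = -3 + 7 = 4$)
$b{\left(D \right)} = \frac{D}{4}$
$\left(154 + b{\left(m \right)}\right) \left(-87\right) = \left(154 + \frac{1}{4} \left(-4\right)\right) \left(-87\right) = \left(154 - 1\right) \left(-87\right) = 153 \left(-87\right) = -13311$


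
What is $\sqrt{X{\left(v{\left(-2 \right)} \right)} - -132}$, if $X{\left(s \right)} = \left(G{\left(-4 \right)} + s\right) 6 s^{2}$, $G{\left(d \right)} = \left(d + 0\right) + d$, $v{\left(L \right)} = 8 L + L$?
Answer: $2 i \sqrt{12603} \approx 224.53 i$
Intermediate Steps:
$v{\left(L \right)} = 9 L$
$G{\left(d \right)} = 2 d$ ($G{\left(d \right)} = d + d = 2 d$)
$X{\left(s \right)} = s^{2} \left(-48 + 6 s\right)$ ($X{\left(s \right)} = \left(2 \left(-4\right) + s\right) 6 s^{2} = \left(-8 + s\right) 6 s^{2} = \left(-48 + 6 s\right) s^{2} = s^{2} \left(-48 + 6 s\right)$)
$\sqrt{X{\left(v{\left(-2 \right)} \right)} - -132} = \sqrt{6 \left(9 \left(-2\right)\right)^{2} \left(-8 + 9 \left(-2\right)\right) - -132} = \sqrt{6 \left(-18\right)^{2} \left(-8 - 18\right) + 132} = \sqrt{6 \cdot 324 \left(-26\right) + 132} = \sqrt{-50544 + 132} = \sqrt{-50412} = 2 i \sqrt{12603}$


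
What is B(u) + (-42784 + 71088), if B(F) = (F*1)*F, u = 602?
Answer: 390708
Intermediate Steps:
B(F) = F**2 (B(F) = F*F = F**2)
B(u) + (-42784 + 71088) = 602**2 + (-42784 + 71088) = 362404 + 28304 = 390708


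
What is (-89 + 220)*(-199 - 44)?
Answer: -31833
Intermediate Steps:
(-89 + 220)*(-199 - 44) = 131*(-243) = -31833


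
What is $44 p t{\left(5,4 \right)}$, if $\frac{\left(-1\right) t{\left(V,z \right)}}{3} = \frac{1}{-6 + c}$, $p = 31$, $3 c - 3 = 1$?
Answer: $\frac{6138}{7} \approx 876.86$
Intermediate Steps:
$c = \frac{4}{3}$ ($c = 1 + \frac{1}{3} \cdot 1 = 1 + \frac{1}{3} = \frac{4}{3} \approx 1.3333$)
$t{\left(V,z \right)} = \frac{9}{14}$ ($t{\left(V,z \right)} = - \frac{3}{-6 + \frac{4}{3}} = - \frac{3}{- \frac{14}{3}} = \left(-3\right) \left(- \frac{3}{14}\right) = \frac{9}{14}$)
$44 p t{\left(5,4 \right)} = 44 \cdot 31 \cdot \frac{9}{14} = 1364 \cdot \frac{9}{14} = \frac{6138}{7}$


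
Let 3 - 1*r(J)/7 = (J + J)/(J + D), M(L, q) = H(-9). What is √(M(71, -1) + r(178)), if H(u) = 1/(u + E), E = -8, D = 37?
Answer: 8*√1951770/3655 ≈ 3.0579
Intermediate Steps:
H(u) = 1/(-8 + u) (H(u) = 1/(u - 8) = 1/(-8 + u))
M(L, q) = -1/17 (M(L, q) = 1/(-8 - 9) = 1/(-17) = -1/17)
r(J) = 21 - 14*J/(37 + J) (r(J) = 21 - 7*(J + J)/(J + 37) = 21 - 7*2*J/(37 + J) = 21 - 14*J/(37 + J))
√(M(71, -1) + r(178)) = √(-1/17 + 7*(111 + 178)/(37 + 178)) = √(-1/17 + 7*289/215) = √(-1/17 + 7*(1/215)*289) = √(-1/17 + 2023/215) = √(34176/3655) = 8*√1951770/3655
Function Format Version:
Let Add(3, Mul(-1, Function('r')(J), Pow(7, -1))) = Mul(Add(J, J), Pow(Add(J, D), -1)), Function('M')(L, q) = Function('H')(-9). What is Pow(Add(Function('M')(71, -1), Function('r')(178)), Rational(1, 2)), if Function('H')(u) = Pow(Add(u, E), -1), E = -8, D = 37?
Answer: Mul(Rational(8, 3655), Pow(1951770, Rational(1, 2))) ≈ 3.0579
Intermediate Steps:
Function('H')(u) = Pow(Add(-8, u), -1) (Function('H')(u) = Pow(Add(u, -8), -1) = Pow(Add(-8, u), -1))
Function('M')(L, q) = Rational(-1, 17) (Function('M')(L, q) = Pow(Add(-8, -9), -1) = Pow(-17, -1) = Rational(-1, 17))
Function('r')(J) = Add(21, Mul(-14, J, Pow(Add(37, J), -1))) (Function('r')(J) = Add(21, Mul(-7, Mul(Add(J, J), Pow(Add(J, 37), -1)))) = Add(21, Mul(-7, Mul(Mul(2, J), Pow(Add(37, J), -1)))) = Add(21, Mul(-7, Mul(2, J, Pow(Add(37, J), -1)))) = Add(21, Mul(-14, J, Pow(Add(37, J), -1))))
Pow(Add(Function('M')(71, -1), Function('r')(178)), Rational(1, 2)) = Pow(Add(Rational(-1, 17), Mul(7, Pow(Add(37, 178), -1), Add(111, 178))), Rational(1, 2)) = Pow(Add(Rational(-1, 17), Mul(7, Pow(215, -1), 289)), Rational(1, 2)) = Pow(Add(Rational(-1, 17), Mul(7, Rational(1, 215), 289)), Rational(1, 2)) = Pow(Add(Rational(-1, 17), Rational(2023, 215)), Rational(1, 2)) = Pow(Rational(34176, 3655), Rational(1, 2)) = Mul(Rational(8, 3655), Pow(1951770, Rational(1, 2)))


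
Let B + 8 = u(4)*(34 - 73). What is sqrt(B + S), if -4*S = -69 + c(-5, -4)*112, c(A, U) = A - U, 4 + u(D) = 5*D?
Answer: I*sqrt(2347)/2 ≈ 24.223*I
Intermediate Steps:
u(D) = -4 + 5*D
B = -632 (B = -8 + (-4 + 5*4)*(34 - 73) = -8 + (-4 + 20)*(-39) = -8 + 16*(-39) = -8 - 624 = -632)
S = 181/4 (S = -(-69 + (-5 - 1*(-4))*112)/4 = -(-69 + (-5 + 4)*112)/4 = -(-69 - 1*112)/4 = -(-69 - 112)/4 = -1/4*(-181) = 181/4 ≈ 45.250)
sqrt(B + S) = sqrt(-632 + 181/4) = sqrt(-2347/4) = I*sqrt(2347)/2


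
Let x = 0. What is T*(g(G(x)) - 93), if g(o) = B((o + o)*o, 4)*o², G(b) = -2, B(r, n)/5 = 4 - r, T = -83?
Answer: 14359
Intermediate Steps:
B(r, n) = 20 - 5*r (B(r, n) = 5*(4 - r) = 20 - 5*r)
g(o) = o²*(20 - 10*o²) (g(o) = (20 - 5*(o + o)*o)*o² = (20 - 5*2*o*o)*o² = (20 - 10*o²)*o² = o²*(20 - 10*o²))
T*(g(G(x)) - 93) = -83*(10*(-2)²*(2 - 1*(-2)²) - 93) = -83*(10*4*(2 - 1*4) - 93) = -83*(10*4*(2 - 4) - 93) = -83*(10*4*(-2) - 93) = -83*(-80 - 93) = -83*(-173) = 14359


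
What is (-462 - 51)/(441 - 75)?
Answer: -171/122 ≈ -1.4016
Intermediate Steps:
(-462 - 51)/(441 - 75) = -513/366 = -513*1/366 = -171/122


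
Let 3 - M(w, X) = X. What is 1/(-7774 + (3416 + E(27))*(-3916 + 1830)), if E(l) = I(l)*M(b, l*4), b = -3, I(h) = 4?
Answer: -1/6257430 ≈ -1.5981e-7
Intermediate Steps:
M(w, X) = 3 - X
E(l) = 12 - 16*l (E(l) = 4*(3 - l*4) = 4*(3 - 4*l) = 12 - 16*l)
1/(-7774 + (3416 + E(27))*(-3916 + 1830)) = 1/(-7774 + (3416 + (12 - 16*27))*(-3916 + 1830)) = 1/(-7774 + (3416 + (12 - 432))*(-2086)) = 1/(-7774 + (3416 - 420)*(-2086)) = 1/(-7774 + 2996*(-2086)) = 1/(-7774 - 6249656) = 1/(-6257430) = -1/6257430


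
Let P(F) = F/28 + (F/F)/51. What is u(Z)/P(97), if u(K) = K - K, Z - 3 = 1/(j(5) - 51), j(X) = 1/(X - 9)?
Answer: 0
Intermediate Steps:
j(X) = 1/(-9 + X)
Z = 611/205 (Z = 3 + 1/(1/(-9 + 5) - 51) = 3 + 1/(1/(-4) - 51) = 3 + 1/(-¼ - 51) = 3 + 1/(-205/4) = 3 - 4/205 = 611/205 ≈ 2.9805)
P(F) = 1/51 + F/28 (P(F) = F*(1/28) + 1*(1/51) = F/28 + 1/51 = 1/51 + F/28)
u(K) = 0
u(Z)/P(97) = 0/(1/51 + (1/28)*97) = 0/(1/51 + 97/28) = 0/(4975/1428) = 0*(1428/4975) = 0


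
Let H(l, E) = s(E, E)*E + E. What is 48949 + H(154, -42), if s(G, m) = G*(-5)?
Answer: 40087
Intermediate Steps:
s(G, m) = -5*G
H(l, E) = E - 5*E² (H(l, E) = (-5*E)*E + E = -5*E² + E = E - 5*E²)
48949 + H(154, -42) = 48949 - 42*(1 - 5*(-42)) = 48949 - 42*(1 + 210) = 48949 - 42*211 = 48949 - 8862 = 40087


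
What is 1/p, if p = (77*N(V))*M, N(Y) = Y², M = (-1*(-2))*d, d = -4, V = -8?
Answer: -1/39424 ≈ -2.5365e-5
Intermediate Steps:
M = -8 (M = -1*(-2)*(-4) = 2*(-4) = -8)
p = -39424 (p = (77*(-8)²)*(-8) = (77*64)*(-8) = 4928*(-8) = -39424)
1/p = 1/(-39424) = -1/39424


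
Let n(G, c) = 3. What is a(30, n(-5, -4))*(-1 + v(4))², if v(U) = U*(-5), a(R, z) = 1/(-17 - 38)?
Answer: -441/55 ≈ -8.0182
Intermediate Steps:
a(R, z) = -1/55 (a(R, z) = 1/(-55) = -1/55)
v(U) = -5*U
a(30, n(-5, -4))*(-1 + v(4))² = -(-1 - 5*4)²/55 = -(-1 - 20)²/55 = -1/55*(-21)² = -1/55*441 = -441/55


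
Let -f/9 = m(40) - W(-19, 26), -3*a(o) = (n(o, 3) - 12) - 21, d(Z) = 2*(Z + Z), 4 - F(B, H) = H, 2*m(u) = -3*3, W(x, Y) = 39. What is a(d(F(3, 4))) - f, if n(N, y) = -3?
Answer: -759/2 ≈ -379.50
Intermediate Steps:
m(u) = -9/2 (m(u) = (-3*3)/2 = (1/2)*(-9) = -9/2)
F(B, H) = 4 - H
d(Z) = 4*Z (d(Z) = 2*(2*Z) = 4*Z)
a(o) = 12 (a(o) = -((-3 - 12) - 21)/3 = -(-15 - 21)/3 = -1/3*(-36) = 12)
f = 783/2 (f = -9*(-9/2 - 1*39) = -9*(-9/2 - 39) = -9*(-87/2) = 783/2 ≈ 391.50)
a(d(F(3, 4))) - f = 12 - 1*783/2 = 12 - 783/2 = -759/2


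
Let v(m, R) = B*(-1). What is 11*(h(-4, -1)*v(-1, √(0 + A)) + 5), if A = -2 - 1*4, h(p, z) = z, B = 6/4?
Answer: 143/2 ≈ 71.500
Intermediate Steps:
B = 3/2 (B = 6*(¼) = 3/2 ≈ 1.5000)
A = -6 (A = -2 - 4 = -6)
v(m, R) = -3/2 (v(m, R) = (3/2)*(-1) = -3/2)
11*(h(-4, -1)*v(-1, √(0 + A)) + 5) = 11*(-1*(-3/2) + 5) = 11*(3/2 + 5) = 11*(13/2) = 143/2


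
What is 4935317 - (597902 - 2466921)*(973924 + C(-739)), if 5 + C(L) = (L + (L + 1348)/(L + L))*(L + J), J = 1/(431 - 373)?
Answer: 243587649060799781/85724 ≈ 2.8415e+12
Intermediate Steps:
J = 1/58 ≈ 0.017241
C(L) = -5 + (1/58 + L)*(L + (1348 + L)/(2*L)) (C(L) = -5 + (L + (L + 1348)/(L + L))*(L + 1/58) = -5 + (L + (1348 + L)/((2*L)))*(1/58 + L) = -5 + (L + (1348 + L)*(1/(2*L)))*(1/58 + L) = -5 + (L + (1348 + L)/(2*L))*(1/58 + L) = -5 + (1/58 + L)*(L + (1348 + L)/(2*L)))
4935317 - (597902 - 2466921)*(973924 + C(-739)) = 4935317 - (597902 - 2466921)*(973924 + (1/116)*(1348 - 739*(77605 + 60*(-739) + 116*(-739)**2))/(-739)) = 4935317 - (-1869019)*(973924 + (1/116)*(-1/739)*(1348 - 739*(77605 - 44340 + 116*546121))) = 4935317 - (-1869019)*(973924 + (1/116)*(-1/739)*(1348 - 739*(77605 - 44340 + 63350036))) = 4935317 - (-1869019)*(973924 + (1/116)*(-1/739)*(1348 - 739*63383301)) = 4935317 - (-1869019)*(973924 + (1/116)*(-1/739)*(1348 - 46840259439)) = 4935317 - (-1869019)*(973924 + (1/116)*(-1/739)*(-46840258091)) = 4935317 - (-1869019)*(973924 + 46840258091/85724) = 4935317 - (-1869019)*130328919067/85724 = 4935317 - 1*(-243587225985685273/85724) = 4935317 + 243587225985685273/85724 = 243587649060799781/85724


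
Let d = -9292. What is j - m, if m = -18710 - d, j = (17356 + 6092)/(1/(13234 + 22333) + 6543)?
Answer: 1096271366846/116357441 ≈ 9421.6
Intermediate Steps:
j = 416987508/116357441 (j = 23448/(1/35567 + 6543) = 23448/(232714882/35567) = 23448*(35567/232714882) = 416987508/116357441 ≈ 3.5837)
m = -9418 (m = -18710 - 1*(-9292) = -18710 + 9292 = -9418)
j - m = 416987508/116357441 - 1*(-9418) = 416987508/116357441 + 9418 = 1096271366846/116357441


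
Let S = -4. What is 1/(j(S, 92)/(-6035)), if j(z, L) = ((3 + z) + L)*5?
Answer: -1207/91 ≈ -13.264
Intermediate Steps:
j(z, L) = 15 + 5*L + 5*z (j(z, L) = (3 + L + z)*5 = 15 + 5*L + 5*z)
1/(j(S, 92)/(-6035)) = 1/((15 + 5*92 + 5*(-4))/(-6035)) = 1/((15 + 460 - 20)*(-1/6035)) = 1/(455*(-1/6035)) = 1/(-91/1207) = -1207/91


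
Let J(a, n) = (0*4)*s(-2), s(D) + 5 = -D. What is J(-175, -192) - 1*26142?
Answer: -26142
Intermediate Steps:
s(D) = -5 - D
J(a, n) = 0 (J(a, n) = (0*4)*(-5 - 1*(-2)) = 0*(-5 + 2) = 0*(-3) = 0)
J(-175, -192) - 1*26142 = 0 - 1*26142 = 0 - 26142 = -26142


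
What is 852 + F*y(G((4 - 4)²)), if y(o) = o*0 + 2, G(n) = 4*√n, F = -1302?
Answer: -1752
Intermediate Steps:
y(o) = 2 (y(o) = 0 + 2 = 2)
852 + F*y(G((4 - 4)²)) = 852 - 1302*2 = 852 - 2604 = -1752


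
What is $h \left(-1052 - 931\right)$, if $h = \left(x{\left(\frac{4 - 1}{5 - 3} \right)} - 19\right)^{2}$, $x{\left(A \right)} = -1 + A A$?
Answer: $- \frac{9996303}{16} \approx -6.2477 \cdot 10^{5}$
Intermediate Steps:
$x{\left(A \right)} = -1 + A^{2}$
$h = \frac{5041}{16}$ ($h = \left(\left(-1 + \left(\frac{4 - 1}{5 - 3}\right)^{2}\right) - 19\right)^{2} = \left(\left(-1 + \left(\frac{3}{2}\right)^{2}\right) - 19\right)^{2} = \left(\left(-1 + \frac{9}{4}\right) - 19\right)^{2} = \left(\frac{5}{4} - 19\right)^{2} = \left(- \frac{71}{4}\right)^{2} = \frac{5041}{16} \approx 315.06$)
$h \left(-1052 - 931\right) = \frac{5041 \left(-1052 - 931\right)}{16} = \frac{5041}{16} \left(-1983\right) = - \frac{9996303}{16}$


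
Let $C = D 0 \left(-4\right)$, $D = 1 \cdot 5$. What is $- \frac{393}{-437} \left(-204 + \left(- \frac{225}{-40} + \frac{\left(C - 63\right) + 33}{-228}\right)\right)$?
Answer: $- \frac{11842269}{66424} \approx -178.28$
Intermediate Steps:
$D = 5$
$C = 0$ ($C = 5 \cdot 0 \left(-4\right) = 0 \left(-4\right) = 0$)
$- \frac{393}{-437} \left(-204 + \left(- \frac{225}{-40} + \frac{\left(C - 63\right) + 33}{-228}\right)\right) = - \frac{393}{-437} \left(-204 + \left(- \frac{225}{-40} + \frac{\left(0 - 63\right) + 33}{-228}\right)\right) = \left(-393\right) \left(- \frac{1}{437}\right) \left(-204 + \left(\left(-225\right) \left(- \frac{1}{40}\right) + \left(-63 + 33\right) \left(- \frac{1}{228}\right)\right)\right) = \frac{393 \left(-204 + \left(\frac{45}{8} - - \frac{5}{38}\right)\right)}{437} = \frac{393 \left(-204 + \left(\frac{45}{8} + \frac{5}{38}\right)\right)}{437} = \frac{393 \left(-204 + \frac{875}{152}\right)}{437} = \frac{393}{437} \left(- \frac{30133}{152}\right) = - \frac{11842269}{66424}$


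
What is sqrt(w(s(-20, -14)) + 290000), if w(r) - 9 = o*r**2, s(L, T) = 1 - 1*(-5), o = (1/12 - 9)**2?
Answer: 3*sqrt(130165)/2 ≈ 541.18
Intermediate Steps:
o = 11449/144 (o = (1/12 - 9)**2 = (-107/12)**2 = 11449/144 ≈ 79.507)
s(L, T) = 6 (s(L, T) = 1 + 5 = 6)
w(r) = 9 + 11449*r**2/144
sqrt(w(s(-20, -14)) + 290000) = sqrt((9 + (11449/144)*6**2) + 290000) = sqrt((9 + (11449/144)*36) + 290000) = sqrt((9 + 11449/4) + 290000) = sqrt(11485/4 + 290000) = sqrt(1171485/4) = 3*sqrt(130165)/2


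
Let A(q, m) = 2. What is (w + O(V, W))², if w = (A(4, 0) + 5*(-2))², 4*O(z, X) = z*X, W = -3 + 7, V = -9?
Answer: 3025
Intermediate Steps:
W = 4
O(z, X) = X*z/4 (O(z, X) = (z*X)/4 = (X*z)/4 = X*z/4)
w = 64 (w = (2 + 5*(-2))² = (2 - 10)² = (-8)² = 64)
(w + O(V, W))² = (64 + (¼)*4*(-9))² = (64 - 9)² = 55² = 3025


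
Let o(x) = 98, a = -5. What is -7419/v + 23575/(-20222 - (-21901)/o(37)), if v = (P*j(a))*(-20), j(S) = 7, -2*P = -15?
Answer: 807619783/137189850 ≈ 5.8869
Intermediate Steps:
P = 15/2 (P = -1/2*(-15) = 15/2 ≈ 7.5000)
v = -1050 (v = ((15/2)*7)*(-20) = (105/2)*(-20) = -1050)
-7419/v + 23575/(-20222 - (-21901)/o(37)) = -7419/(-1050) + 23575/(-20222 - (-21901)/98) = -7419*(-1/1050) + 23575/(-20222 - (-21901)/98) = 2473/350 + 23575/(-20222 - 1*(-21901/98)) = 2473/350 + 23575/(-20222 + 21901/98) = 2473/350 + 23575/(-1959855/98) = 2473/350 + 23575*(-98/1959855) = 2473/350 - 462070/391971 = 807619783/137189850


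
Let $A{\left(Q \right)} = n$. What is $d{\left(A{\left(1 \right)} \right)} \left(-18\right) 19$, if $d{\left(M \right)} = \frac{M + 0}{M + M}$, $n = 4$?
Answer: $-171$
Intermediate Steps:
$A{\left(Q \right)} = 4$
$d{\left(M \right)} = \frac{1}{2}$ ($d{\left(M \right)} = \frac{M}{2 M} = M \frac{1}{2 M} = \frac{1}{2}$)
$d{\left(A{\left(1 \right)} \right)} \left(-18\right) 19 = \frac{1}{2} \left(-18\right) 19 = \left(-9\right) 19 = -171$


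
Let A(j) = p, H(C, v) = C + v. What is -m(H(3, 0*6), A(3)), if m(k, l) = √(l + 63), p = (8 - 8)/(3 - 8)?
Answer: -3*√7 ≈ -7.9373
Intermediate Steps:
p = 0 (p = 0/(-5) = 0*(-⅕) = 0)
A(j) = 0
m(k, l) = √(63 + l)
-m(H(3, 0*6), A(3)) = -√(63 + 0) = -√63 = -3*√7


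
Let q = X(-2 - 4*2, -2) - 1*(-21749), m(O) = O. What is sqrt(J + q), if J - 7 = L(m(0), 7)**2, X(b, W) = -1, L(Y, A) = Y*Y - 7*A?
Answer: 6*sqrt(671) ≈ 155.42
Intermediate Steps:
L(Y, A) = Y**2 - 7*A
J = 2408 (J = 7 + (0**2 - 7*7)**2 = 7 + (0 - 49)**2 = 7 + (-49)**2 = 7 + 2401 = 2408)
q = 21748 (q = -1 - 1*(-21749) = -1 + 21749 = 21748)
sqrt(J + q) = sqrt(2408 + 21748) = sqrt(24156) = 6*sqrt(671)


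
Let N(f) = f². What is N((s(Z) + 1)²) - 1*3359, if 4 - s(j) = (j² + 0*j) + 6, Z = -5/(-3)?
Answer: -20702063/6561 ≈ -3155.3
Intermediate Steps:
Z = 5/3 (Z = -5*(-⅓) = 5/3 ≈ 1.6667)
s(j) = -2 - j² (s(j) = 4 - ((j² + 0*j) + 6) = 4 - ((j² + 0) + 6) = 4 - (j² + 6) = 4 - (6 + j²) = 4 + (-6 - j²) = -2 - j²)
N((s(Z) + 1)²) - 1*3359 = (((-2 - (5/3)²) + 1)²)² - 1*3359 = (((-2 - 1*25/9) + 1)²)² - 3359 = (((-2 - 25/9) + 1)²)² - 3359 = ((-43/9 + 1)²)² - 3359 = ((-34/9)²)² - 3359 = (1156/81)² - 3359 = 1336336/6561 - 3359 = -20702063/6561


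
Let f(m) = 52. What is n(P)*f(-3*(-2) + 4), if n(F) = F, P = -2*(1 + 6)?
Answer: -728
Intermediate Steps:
P = -14 (P = -2*7 = -14)
n(P)*f(-3*(-2) + 4) = -14*52 = -728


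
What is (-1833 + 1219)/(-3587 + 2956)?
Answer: 614/631 ≈ 0.97306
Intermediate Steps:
(-1833 + 1219)/(-3587 + 2956) = -614/(-631) = -614*(-1/631) = 614/631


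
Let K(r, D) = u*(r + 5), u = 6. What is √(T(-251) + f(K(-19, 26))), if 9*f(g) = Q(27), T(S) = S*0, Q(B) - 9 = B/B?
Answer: √10/3 ≈ 1.0541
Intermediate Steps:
Q(B) = 10 (Q(B) = 9 + B/B = 9 + 1 = 10)
K(r, D) = 30 + 6*r (K(r, D) = 6*(r + 5) = 6*(5 + r) = 30 + 6*r)
T(S) = 0
f(g) = 10/9 (f(g) = (⅑)*10 = 10/9)
√(T(-251) + f(K(-19, 26))) = √(0 + 10/9) = √(10/9) = √10/3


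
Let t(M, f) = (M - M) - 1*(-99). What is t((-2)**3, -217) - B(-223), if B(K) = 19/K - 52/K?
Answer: 22044/223 ≈ 98.852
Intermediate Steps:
t(M, f) = 99 (t(M, f) = 0 + 99 = 99)
B(K) = -33/K
t((-2)**3, -217) - B(-223) = 99 - (-33)/(-223) = 99 - (-33)*(-1)/223 = 99 - 1*33/223 = 99 - 33/223 = 22044/223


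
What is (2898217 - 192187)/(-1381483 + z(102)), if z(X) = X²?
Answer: -2706030/1371079 ≈ -1.9736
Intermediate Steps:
(2898217 - 192187)/(-1381483 + z(102)) = (2898217 - 192187)/(-1381483 + 102²) = 2706030/(-1381483 + 10404) = 2706030/(-1371079) = 2706030*(-1/1371079) = -2706030/1371079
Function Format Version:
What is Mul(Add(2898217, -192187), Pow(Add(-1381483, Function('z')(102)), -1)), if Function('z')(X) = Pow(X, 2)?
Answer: Rational(-2706030, 1371079) ≈ -1.9736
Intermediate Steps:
Mul(Add(2898217, -192187), Pow(Add(-1381483, Function('z')(102)), -1)) = Mul(Add(2898217, -192187), Pow(Add(-1381483, Pow(102, 2)), -1)) = Mul(2706030, Pow(Add(-1381483, 10404), -1)) = Mul(2706030, Pow(-1371079, -1)) = Mul(2706030, Rational(-1, 1371079)) = Rational(-2706030, 1371079)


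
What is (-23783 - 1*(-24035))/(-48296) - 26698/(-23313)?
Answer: 320882933/281481162 ≈ 1.1400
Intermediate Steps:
(-23783 - 1*(-24035))/(-48296) - 26698/(-23313) = (-23783 + 24035)*(-1/48296) - 26698*(-1/23313) = 252*(-1/48296) + 26698/23313 = -63/12074 + 26698/23313 = 320882933/281481162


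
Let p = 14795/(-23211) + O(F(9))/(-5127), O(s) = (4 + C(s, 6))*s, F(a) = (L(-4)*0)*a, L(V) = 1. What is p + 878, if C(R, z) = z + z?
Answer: 20364463/23211 ≈ 877.36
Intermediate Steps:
C(R, z) = 2*z
F(a) = 0 (F(a) = (1*0)*a = 0*a = 0)
O(s) = 16*s (O(s) = (4 + 2*6)*s = (4 + 12)*s = 16*s)
p = -14795/23211 (p = 14795/(-23211) + (16*0)/(-5127) = 14795*(-1/23211) + 0*(-1/5127) = -14795/23211 + 0 = -14795/23211 ≈ -0.63741)
p + 878 = -14795/23211 + 878 = 20364463/23211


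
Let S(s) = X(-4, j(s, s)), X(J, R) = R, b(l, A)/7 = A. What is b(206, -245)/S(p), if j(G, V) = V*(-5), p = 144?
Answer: 343/144 ≈ 2.3819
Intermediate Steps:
b(l, A) = 7*A
j(G, V) = -5*V
S(s) = -5*s
b(206, -245)/S(p) = (7*(-245))/((-5*144)) = -1715/(-720) = -1715*(-1/720) = 343/144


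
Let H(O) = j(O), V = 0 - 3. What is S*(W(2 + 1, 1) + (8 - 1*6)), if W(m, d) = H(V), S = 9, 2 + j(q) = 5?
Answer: 45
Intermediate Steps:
j(q) = 3 (j(q) = -2 + 5 = 3)
V = -3
H(O) = 3
W(m, d) = 3
S*(W(2 + 1, 1) + (8 - 1*6)) = 9*(3 + (8 - 1*6)) = 9*(3 + (8 - 6)) = 9*(3 + 2) = 9*5 = 45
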